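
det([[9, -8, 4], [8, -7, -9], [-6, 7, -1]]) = (1)*(9)*det([[-7, -9], [7, -1]]) + (-1)*(-8)*det([[8, -9], [-6, -1]]) + (1)*(4)*det([[8, -7], [-6, 7]])
= 630 + -496 + 56
= 190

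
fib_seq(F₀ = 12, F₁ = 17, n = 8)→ F_2 = F_1 + F_0 = 29
F_3 = F_2 + F_1 = 46
F_4 = F_3 + F_2 = 75
...
= [12, 17, 29, 46, 75, 121, 196, 317]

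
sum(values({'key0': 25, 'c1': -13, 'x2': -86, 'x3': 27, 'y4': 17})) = -30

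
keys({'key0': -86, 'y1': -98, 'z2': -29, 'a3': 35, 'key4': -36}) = ['key0', 'y1', 'z2', 'a3', 'key4']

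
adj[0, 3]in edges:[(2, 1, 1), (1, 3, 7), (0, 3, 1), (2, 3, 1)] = 1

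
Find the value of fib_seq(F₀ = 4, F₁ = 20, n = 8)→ F_2 = F_1 + F_0 = 24
F_3 = F_2 + F_1 = 44
F_4 = F_3 + F_2 = 68
...
= [4, 20, 24, 44, 68, 112, 180, 292]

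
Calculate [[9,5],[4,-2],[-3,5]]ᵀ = [[9, 4, -3], [5, -2, 5]]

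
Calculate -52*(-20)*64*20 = 1331200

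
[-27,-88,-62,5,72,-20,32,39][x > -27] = keep x where x > -27: -27✗, -88✗, -62✗, 5✓, 72✓, -20✓, 32✓, 39✓
= [5, 72, -20, 32, 39]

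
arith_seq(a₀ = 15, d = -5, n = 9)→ [15, 10, 5, 0, -5, -10, -15, -20, -25]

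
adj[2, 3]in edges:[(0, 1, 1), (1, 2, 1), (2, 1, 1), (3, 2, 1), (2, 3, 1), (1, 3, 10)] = 1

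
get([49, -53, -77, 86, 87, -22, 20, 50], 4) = 87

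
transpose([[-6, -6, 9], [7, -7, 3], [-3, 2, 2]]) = [[-6, 7, -3], [-6, -7, 2], [9, 3, 2]]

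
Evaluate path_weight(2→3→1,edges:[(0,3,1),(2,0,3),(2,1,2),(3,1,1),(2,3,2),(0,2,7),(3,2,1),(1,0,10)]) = 3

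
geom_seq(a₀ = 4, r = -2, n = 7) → [4, -8, 16, -32, 64, -128, 256]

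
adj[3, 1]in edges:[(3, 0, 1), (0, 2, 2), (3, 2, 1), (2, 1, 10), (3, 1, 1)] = 1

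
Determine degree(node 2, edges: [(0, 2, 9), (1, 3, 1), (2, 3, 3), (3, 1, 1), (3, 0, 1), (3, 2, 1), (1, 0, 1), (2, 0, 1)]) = incident: (0,2), (2,3), (3,2), (2,0)
= 4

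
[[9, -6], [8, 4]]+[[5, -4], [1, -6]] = [[14, -10], [9, -2]]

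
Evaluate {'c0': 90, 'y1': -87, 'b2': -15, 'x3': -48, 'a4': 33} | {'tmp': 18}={'c0': 90, 'y1': -87, 'b2': -15, 'x3': -48, 'a4': 33, 'tmp': 18}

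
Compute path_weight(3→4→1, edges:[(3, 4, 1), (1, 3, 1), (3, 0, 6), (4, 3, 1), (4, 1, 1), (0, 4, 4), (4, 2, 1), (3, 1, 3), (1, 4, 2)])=2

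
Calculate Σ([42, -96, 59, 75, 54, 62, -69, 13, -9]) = 42 + (-96) + 59 + 75 + 54 + 62 + (-69) + 13 + (-9)
= 131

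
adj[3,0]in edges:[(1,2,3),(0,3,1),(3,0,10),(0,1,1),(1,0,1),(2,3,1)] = 10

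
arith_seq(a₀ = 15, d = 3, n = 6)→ a_0 = 15 + 0*3 = 15
a_1 = 15 + 1*3 = 18
a_2 = 15 + 2*3 = 21
...
= [15, 18, 21, 24, 27, 30]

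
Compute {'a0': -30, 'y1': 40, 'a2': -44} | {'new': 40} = {'a0': -30, 'y1': 40, 'a2': -44, 'new': 40}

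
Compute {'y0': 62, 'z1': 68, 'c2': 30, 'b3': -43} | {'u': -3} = {'y0': 62, 'z1': 68, 'c2': 30, 'b3': -43, 'u': -3}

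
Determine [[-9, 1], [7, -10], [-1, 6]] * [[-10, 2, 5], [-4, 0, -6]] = [[86, -18, -51], [-30, 14, 95], [-14, -2, -41]]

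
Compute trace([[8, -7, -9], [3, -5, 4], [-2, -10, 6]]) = 9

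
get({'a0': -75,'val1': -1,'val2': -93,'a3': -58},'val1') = -1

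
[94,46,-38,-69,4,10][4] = 4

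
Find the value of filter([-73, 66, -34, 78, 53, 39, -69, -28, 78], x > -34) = keep x where x > -34: -73✗, 66✓, -34✗, 78✓, 53✓, 39✓, -69✗, -28✓, 78✓
= [66, 78, 53, 39, -28, 78]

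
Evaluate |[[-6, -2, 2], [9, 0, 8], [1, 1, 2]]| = (1)*(-6)*det([[0, 8], [1, 2]]) + (-1)*(-2)*det([[9, 8], [1, 2]]) + (1)*(2)*det([[9, 0], [1, 1]])
= 48 + 20 + 18
= 86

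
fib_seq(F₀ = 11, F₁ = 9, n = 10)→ F_2 = F_1 + F_0 = 20
F_3 = F_2 + F_1 = 29
F_4 = F_3 + F_2 = 49
...
= [11, 9, 20, 29, 49, 78, 127, 205, 332, 537]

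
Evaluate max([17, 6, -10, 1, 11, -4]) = 17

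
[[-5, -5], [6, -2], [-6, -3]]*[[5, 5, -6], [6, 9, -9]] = [[-55, -70, 75], [18, 12, -18], [-48, -57, 63]]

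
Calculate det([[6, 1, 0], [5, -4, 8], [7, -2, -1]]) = 181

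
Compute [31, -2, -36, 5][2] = -36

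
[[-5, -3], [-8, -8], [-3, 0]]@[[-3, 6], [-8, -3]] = [[39, -21], [88, -24], [9, -18]]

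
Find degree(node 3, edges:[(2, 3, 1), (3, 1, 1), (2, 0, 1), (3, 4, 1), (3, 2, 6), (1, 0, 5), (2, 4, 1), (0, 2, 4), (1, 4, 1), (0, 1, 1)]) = 4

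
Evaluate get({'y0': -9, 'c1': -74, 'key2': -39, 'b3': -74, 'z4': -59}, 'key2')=-39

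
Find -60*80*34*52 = -8486400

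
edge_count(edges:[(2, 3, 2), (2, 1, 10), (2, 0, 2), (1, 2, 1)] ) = 4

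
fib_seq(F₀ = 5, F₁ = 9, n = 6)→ [5, 9, 14, 23, 37, 60]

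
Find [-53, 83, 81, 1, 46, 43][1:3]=[83, 81]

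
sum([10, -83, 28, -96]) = -141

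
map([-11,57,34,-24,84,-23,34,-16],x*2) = [-22, 114, 68, -48, 168, -46, 68, -32]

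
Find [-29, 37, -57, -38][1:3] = [37, -57]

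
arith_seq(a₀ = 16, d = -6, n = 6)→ [16, 10, 4, -2, -8, -14]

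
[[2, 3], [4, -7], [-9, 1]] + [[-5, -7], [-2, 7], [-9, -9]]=[[-3, -4], [2, 0], [-18, -8]]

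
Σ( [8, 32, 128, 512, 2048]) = 2728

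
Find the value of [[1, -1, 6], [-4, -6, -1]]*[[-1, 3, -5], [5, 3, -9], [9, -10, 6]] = C[0][0] = (1)*(-1) + (-1)*(5) + (6)*(9) = 48
C[0][1] = (1)*(3) + (-1)*(3) + (6)*(-10) = -60
C[0][2] = (1)*(-5) + (-1)*(-9) + (6)*(6) = 40
C[1][0] = (-4)*(-1) + (-6)*(5) + (-1)*(9) = -35
C[1][1] = (-4)*(3) + (-6)*(3) + (-1)*(-10) = -20
C[1][2] = (-4)*(-5) + (-6)*(-9) + (-1)*(6) = 68
= [[48, -60, 40], [-35, -20, 68]]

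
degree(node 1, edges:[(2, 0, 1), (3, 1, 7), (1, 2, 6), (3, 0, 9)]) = 2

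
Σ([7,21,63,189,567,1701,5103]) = 7651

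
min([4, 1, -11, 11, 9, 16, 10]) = -11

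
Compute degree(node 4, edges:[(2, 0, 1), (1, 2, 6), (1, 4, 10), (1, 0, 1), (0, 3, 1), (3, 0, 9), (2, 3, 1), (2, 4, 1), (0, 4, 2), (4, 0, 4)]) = incident: (1,4), (2,4), (0,4), (4,0)
= 4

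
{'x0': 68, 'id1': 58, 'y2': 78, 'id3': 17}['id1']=58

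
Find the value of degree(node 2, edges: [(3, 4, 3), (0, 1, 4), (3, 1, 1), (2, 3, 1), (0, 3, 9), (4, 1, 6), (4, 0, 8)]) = 1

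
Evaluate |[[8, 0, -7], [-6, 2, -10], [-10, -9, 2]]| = (1)*(8)*det([[2, -10], [-9, 2]]) + (-1)*(0)*det([[-6, -10], [-10, 2]]) + (1)*(-7)*det([[-6, 2], [-10, -9]])
= -688 + 0 + -518
= -1206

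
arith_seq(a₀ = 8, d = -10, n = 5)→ a_0 = 8 + 0*-10 = 8
a_1 = 8 + 1*-10 = -2
a_2 = 8 + 2*-10 = -12
...
= [8, -2, -12, -22, -32]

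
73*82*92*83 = 45709096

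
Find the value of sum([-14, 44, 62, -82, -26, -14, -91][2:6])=-60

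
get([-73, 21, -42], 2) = -42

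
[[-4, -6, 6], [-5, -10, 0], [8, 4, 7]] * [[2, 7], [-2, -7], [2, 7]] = [[16, 56], [10, 35], [22, 77]]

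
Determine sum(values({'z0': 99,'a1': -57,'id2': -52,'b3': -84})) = -94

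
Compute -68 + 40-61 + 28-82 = -143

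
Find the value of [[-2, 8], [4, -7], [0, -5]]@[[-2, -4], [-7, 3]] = C[0][0] = (-2)*(-2) + (8)*(-7) = -52
C[0][1] = (-2)*(-4) + (8)*(3) = 32
C[1][0] = (4)*(-2) + (-7)*(-7) = 41
C[1][1] = (4)*(-4) + (-7)*(3) = -37
C[2][0] = (0)*(-2) + (-5)*(-7) = 35
C[2][1] = (0)*(-4) + (-5)*(3) = -15
= [[-52, 32], [41, -37], [35, -15]]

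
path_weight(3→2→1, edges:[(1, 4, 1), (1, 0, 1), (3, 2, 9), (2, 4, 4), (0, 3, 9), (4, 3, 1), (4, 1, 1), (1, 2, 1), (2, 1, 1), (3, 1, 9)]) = w(3→2)=9 + w(2→1)=1
= 10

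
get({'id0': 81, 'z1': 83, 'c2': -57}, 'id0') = 81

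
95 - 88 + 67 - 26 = 48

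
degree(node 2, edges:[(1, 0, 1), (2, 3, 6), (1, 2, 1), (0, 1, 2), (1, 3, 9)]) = incident: (2,3), (1,2)
= 2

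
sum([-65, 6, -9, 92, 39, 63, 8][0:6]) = 126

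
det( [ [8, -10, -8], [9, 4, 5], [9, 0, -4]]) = (1)*(8)*det([[4, 5], [0, -4]]) + (-1)*(-10)*det([[9, 5], [9, -4]]) + (1)*(-8)*det([[9, 4], [9, 0]])
= -128 + -810 + 288
= -650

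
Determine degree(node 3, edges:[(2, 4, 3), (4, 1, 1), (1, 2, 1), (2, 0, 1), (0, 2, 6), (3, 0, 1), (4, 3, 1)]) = incident: (3,0), (4,3)
= 2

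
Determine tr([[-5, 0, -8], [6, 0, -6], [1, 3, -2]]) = -7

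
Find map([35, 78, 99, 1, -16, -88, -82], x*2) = 35*2=70, 78*2=156, 99*2=198, 1*2=2, -16*2=-32, -88*2=-176, -82*2=-164
= [70, 156, 198, 2, -32, -176, -164]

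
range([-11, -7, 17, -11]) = 28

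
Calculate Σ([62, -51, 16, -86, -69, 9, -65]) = 62 + (-51) + 16 + (-86) + (-69) + 9 + (-65)
= -184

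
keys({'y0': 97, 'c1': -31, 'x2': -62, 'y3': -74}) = ['y0', 'c1', 'x2', 'y3']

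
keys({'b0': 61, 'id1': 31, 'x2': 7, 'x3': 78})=['b0', 'id1', 'x2', 'x3']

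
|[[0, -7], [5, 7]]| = 35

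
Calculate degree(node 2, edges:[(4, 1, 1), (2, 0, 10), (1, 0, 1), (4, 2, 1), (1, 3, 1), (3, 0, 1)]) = 2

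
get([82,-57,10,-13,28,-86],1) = -57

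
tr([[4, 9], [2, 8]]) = diagonal: 4 + 8
= 12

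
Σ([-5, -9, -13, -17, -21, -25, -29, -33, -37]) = -189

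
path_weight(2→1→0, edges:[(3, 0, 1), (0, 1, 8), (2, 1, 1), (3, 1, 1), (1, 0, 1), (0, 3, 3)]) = 2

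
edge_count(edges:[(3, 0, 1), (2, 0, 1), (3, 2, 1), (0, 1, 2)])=4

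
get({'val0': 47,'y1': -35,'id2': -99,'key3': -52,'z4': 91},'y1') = -35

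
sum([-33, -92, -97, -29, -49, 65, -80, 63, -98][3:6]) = -13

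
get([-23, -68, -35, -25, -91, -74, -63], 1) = -68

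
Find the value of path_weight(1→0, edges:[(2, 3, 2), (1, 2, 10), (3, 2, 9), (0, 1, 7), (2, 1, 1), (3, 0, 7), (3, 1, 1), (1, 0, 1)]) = w(1→0)=1
= 1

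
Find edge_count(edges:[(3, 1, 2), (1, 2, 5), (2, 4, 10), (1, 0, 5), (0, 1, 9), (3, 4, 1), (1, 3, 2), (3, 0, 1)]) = 8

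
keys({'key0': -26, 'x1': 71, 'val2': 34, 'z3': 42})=['key0', 'x1', 'val2', 'z3']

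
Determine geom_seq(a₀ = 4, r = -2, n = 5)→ a_0 = 4*(-2)^0 = 4
a_1 = 4*(-2)^1 = -8
a_2 = 4*(-2)^2 = 16
...
= [4, -8, 16, -32, 64]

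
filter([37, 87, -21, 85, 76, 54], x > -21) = [37, 87, 85, 76, 54]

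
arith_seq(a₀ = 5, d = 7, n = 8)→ [5, 12, 19, 26, 33, 40, 47, 54]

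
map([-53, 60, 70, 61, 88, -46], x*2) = -53*2=-106, 60*2=120, 70*2=140, 61*2=122, 88*2=176, -46*2=-92
= [-106, 120, 140, 122, 176, -92]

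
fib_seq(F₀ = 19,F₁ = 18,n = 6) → [19, 18, 37, 55, 92, 147]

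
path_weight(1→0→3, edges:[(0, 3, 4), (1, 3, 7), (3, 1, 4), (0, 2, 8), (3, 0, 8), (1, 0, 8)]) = 12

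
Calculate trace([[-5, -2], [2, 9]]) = diagonal: (-5) + 9
= 4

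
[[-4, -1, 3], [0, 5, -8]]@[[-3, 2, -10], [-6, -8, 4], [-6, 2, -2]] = C[0][0] = (-4)*(-3) + (-1)*(-6) + (3)*(-6) = 0
C[0][1] = (-4)*(2) + (-1)*(-8) + (3)*(2) = 6
C[0][2] = (-4)*(-10) + (-1)*(4) + (3)*(-2) = 30
C[1][0] = (0)*(-3) + (5)*(-6) + (-8)*(-6) = 18
C[1][1] = (0)*(2) + (5)*(-8) + (-8)*(2) = -56
C[1][2] = (0)*(-10) + (5)*(4) + (-8)*(-2) = 36
= [[0, 6, 30], [18, -56, 36]]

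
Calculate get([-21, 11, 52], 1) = 11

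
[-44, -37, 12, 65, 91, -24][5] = -24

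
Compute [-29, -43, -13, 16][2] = -13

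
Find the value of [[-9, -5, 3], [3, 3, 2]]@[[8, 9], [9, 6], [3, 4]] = C[0][0] = (-9)*(8) + (-5)*(9) + (3)*(3) = -108
C[0][1] = (-9)*(9) + (-5)*(6) + (3)*(4) = -99
C[1][0] = (3)*(8) + (3)*(9) + (2)*(3) = 57
C[1][1] = (3)*(9) + (3)*(6) + (2)*(4) = 53
= [[-108, -99], [57, 53]]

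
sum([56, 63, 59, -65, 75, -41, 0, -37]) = 56 + 63 + 59 + (-65) + 75 + (-41) + 0 + (-37)
= 110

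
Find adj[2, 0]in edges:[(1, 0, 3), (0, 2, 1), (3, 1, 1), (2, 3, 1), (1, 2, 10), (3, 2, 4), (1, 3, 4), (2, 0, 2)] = 2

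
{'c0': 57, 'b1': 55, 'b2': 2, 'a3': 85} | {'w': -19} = {'c0': 57, 'b1': 55, 'b2': 2, 'a3': 85, 'w': -19}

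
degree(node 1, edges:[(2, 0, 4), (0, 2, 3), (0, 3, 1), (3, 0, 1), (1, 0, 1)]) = 1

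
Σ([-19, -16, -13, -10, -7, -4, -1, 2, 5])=(-19) + (-16) + (-13) + (-10) + (-7) + (-4) + (-1) + 2 + 5
= -63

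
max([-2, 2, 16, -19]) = 16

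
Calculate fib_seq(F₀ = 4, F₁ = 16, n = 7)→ [4, 16, 20, 36, 56, 92, 148]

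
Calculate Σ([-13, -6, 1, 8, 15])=(-13) + (-6) + 1 + 8 + 15
= 5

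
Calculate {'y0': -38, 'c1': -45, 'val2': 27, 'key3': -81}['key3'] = -81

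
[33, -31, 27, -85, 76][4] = 76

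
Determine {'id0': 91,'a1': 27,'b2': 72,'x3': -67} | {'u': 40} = {'id0': 91, 'a1': 27, 'b2': 72, 'x3': -67, 'u': 40}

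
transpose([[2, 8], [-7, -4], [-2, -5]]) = [[2, -7, -2], [8, -4, -5]]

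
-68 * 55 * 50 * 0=0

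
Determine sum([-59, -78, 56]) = (-59) + (-78) + 56
= -81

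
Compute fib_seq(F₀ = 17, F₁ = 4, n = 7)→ F_2 = F_1 + F_0 = 21
F_3 = F_2 + F_1 = 25
F_4 = F_3 + F_2 = 46
...
= [17, 4, 21, 25, 46, 71, 117]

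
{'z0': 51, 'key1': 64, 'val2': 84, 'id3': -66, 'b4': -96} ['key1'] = 64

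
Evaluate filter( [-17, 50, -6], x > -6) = [50]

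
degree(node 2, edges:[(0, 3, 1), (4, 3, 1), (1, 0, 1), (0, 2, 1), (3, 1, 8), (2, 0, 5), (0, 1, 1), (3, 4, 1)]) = 2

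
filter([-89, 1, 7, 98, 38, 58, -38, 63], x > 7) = [98, 38, 58, 63]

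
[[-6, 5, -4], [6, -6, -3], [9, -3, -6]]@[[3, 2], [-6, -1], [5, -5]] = C[0][0] = (-6)*(3) + (5)*(-6) + (-4)*(5) = -68
C[0][1] = (-6)*(2) + (5)*(-1) + (-4)*(-5) = 3
C[1][0] = (6)*(3) + (-6)*(-6) + (-3)*(5) = 39
C[1][1] = (6)*(2) + (-6)*(-1) + (-3)*(-5) = 33
C[2][0] = (9)*(3) + (-3)*(-6) + (-6)*(5) = 15
C[2][1] = (9)*(2) + (-3)*(-1) + (-6)*(-5) = 51
= [[-68, 3], [39, 33], [15, 51]]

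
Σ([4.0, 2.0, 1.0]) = 4.0 + 2.0 + 1.0
= 7.0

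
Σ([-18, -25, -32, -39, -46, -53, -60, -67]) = (-18) + (-25) + (-32) + (-39) + (-46) + (-53) + (-60) + (-67)
= -340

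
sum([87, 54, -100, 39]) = 87 + 54 + (-100) + 39
= 80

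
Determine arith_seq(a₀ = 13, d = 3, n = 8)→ [13, 16, 19, 22, 25, 28, 31, 34]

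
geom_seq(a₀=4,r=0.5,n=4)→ a_0 = 4*0.5^0 = 4.0
a_1 = 4*0.5^1 = 2.0
a_2 = 4*0.5^2 = 1.0
...
= [4.0, 2.0, 1.0, 0.5]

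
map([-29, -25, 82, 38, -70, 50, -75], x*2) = -29*2=-58, -25*2=-50, 82*2=164, 38*2=76, -70*2=-140, 50*2=100, -75*2=-150
= [-58, -50, 164, 76, -140, 100, -150]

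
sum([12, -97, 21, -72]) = -136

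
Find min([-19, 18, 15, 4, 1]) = -19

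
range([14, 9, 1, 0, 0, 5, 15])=15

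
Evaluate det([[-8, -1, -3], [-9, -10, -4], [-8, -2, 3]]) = 431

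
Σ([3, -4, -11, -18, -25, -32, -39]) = -126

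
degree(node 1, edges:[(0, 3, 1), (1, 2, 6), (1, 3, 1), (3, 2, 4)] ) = incident: (1,2), (1,3)
= 2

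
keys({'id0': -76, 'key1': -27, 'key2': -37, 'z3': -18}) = ['id0', 'key1', 'key2', 'z3']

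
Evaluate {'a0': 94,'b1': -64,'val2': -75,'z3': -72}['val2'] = -75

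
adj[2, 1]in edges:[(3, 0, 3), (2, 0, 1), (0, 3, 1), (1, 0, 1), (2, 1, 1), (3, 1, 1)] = 1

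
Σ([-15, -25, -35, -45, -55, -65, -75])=-315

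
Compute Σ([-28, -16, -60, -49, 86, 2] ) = (-28) + (-16) + (-60) + (-49) + 86 + 2
= -65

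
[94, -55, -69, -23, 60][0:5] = [94, -55, -69, -23, 60]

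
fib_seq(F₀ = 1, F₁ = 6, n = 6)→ F_2 = F_1 + F_0 = 7
F_3 = F_2 + F_1 = 13
F_4 = F_3 + F_2 = 20
...
= [1, 6, 7, 13, 20, 33]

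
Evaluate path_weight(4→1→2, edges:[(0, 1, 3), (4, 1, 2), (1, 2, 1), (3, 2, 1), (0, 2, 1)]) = w(4→1)=2 + w(1→2)=1
= 3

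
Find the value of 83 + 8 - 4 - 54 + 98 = 131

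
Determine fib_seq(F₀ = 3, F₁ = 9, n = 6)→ [3, 9, 12, 21, 33, 54]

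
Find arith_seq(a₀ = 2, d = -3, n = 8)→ a_0 = 2 + 0*-3 = 2
a_1 = 2 + 1*-3 = -1
a_2 = 2 + 2*-3 = -4
...
= [2, -1, -4, -7, -10, -13, -16, -19]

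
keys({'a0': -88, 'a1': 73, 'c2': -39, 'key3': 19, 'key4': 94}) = ['a0', 'a1', 'c2', 'key3', 'key4']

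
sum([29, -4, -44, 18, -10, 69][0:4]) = slice → [29, -4, -44, 18]
29 + (-4) + (-44) + 18
= -1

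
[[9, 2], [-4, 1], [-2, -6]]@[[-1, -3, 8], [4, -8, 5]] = C[0][0] = (9)*(-1) + (2)*(4) = -1
C[0][1] = (9)*(-3) + (2)*(-8) = -43
C[0][2] = (9)*(8) + (2)*(5) = 82
C[1][0] = (-4)*(-1) + (1)*(4) = 8
C[1][1] = (-4)*(-3) + (1)*(-8) = 4
C[1][2] = (-4)*(8) + (1)*(5) = -27
... (3 more cells)
= [[-1, -43, 82], [8, 4, -27], [-22, 54, -46]]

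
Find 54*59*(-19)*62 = -3753108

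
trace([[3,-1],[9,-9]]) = -6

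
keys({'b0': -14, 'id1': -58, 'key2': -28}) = ['b0', 'id1', 'key2']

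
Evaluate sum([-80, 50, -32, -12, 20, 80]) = (-80) + 50 + (-32) + (-12) + 20 + 80
= 26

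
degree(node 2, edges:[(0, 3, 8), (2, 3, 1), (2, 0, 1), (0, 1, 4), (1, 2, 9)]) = 3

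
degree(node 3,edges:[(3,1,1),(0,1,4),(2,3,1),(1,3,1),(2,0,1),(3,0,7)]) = 4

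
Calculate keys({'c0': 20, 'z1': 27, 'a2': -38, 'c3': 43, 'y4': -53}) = ['c0', 'z1', 'a2', 'c3', 'y4']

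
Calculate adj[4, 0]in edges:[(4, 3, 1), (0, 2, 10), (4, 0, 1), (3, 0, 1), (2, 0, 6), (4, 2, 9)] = 1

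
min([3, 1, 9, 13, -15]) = -15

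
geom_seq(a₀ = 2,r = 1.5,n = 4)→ a_0 = 2*1.5^0 = 2.0
a_1 = 2*1.5^1 = 3.0
a_2 = 2*1.5^2 = 4.5
...
= [2.0, 3.0, 4.5, 6.75]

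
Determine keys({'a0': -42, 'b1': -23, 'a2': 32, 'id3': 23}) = ['a0', 'b1', 'a2', 'id3']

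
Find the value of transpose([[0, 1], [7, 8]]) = [[0, 7], [1, 8]]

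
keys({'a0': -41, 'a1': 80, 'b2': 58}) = ['a0', 'a1', 'b2']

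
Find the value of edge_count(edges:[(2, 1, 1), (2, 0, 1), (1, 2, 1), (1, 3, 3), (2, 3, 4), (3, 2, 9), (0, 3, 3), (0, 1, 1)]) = 8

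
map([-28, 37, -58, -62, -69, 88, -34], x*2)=[-56, 74, -116, -124, -138, 176, -68]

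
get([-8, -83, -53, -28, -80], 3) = -28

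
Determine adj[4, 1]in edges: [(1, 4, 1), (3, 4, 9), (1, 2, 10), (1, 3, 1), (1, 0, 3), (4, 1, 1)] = 1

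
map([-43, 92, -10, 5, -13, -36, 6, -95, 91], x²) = [1849, 8464, 100, 25, 169, 1296, 36, 9025, 8281]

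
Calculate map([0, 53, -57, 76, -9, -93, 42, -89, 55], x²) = [0, 2809, 3249, 5776, 81, 8649, 1764, 7921, 3025]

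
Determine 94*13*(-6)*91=-667212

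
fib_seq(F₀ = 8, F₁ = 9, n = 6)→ [8, 9, 17, 26, 43, 69]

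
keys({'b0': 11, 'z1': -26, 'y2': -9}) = ['b0', 'z1', 'y2']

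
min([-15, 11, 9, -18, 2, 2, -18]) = -18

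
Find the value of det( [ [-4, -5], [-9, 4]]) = (-4)*(4) - (-5)*(-9)
= -61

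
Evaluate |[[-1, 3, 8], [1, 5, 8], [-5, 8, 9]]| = 136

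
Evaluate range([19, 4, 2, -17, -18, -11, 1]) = 37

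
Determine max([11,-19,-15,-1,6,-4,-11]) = 11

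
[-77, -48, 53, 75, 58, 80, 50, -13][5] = 80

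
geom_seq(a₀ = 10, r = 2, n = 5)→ [10, 20, 40, 80, 160]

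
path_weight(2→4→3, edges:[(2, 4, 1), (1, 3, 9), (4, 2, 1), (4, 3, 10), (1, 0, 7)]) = w(2→4)=1 + w(4→3)=10
= 11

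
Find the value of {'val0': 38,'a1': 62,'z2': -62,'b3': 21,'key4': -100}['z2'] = -62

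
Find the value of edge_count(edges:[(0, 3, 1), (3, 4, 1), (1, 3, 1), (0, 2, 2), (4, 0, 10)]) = 5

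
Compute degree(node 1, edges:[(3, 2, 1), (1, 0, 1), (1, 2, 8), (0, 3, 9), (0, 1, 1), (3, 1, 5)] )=4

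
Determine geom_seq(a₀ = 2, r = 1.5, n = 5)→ [2.0, 3.0, 4.5, 6.75, 10.125]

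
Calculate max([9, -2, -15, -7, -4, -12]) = 9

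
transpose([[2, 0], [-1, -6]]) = [[2, -1], [0, -6]]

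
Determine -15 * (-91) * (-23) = -31395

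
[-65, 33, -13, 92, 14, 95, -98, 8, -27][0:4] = [-65, 33, -13, 92]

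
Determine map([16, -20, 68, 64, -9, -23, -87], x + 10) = [26, -10, 78, 74, 1, -13, -77]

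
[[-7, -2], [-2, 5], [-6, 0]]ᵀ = [[-7, -2, -6], [-2, 5, 0]]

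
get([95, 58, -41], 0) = 95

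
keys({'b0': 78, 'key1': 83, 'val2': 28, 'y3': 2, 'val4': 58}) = ['b0', 'key1', 'val2', 'y3', 'val4']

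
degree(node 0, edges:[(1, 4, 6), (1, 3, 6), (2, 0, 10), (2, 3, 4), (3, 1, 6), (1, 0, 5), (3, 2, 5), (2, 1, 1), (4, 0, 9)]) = incident: (2,0), (1,0), (4,0)
= 3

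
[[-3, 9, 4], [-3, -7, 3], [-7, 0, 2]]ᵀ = [[-3, -3, -7], [9, -7, 0], [4, 3, 2]]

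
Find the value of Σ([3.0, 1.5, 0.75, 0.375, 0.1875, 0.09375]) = 5.90625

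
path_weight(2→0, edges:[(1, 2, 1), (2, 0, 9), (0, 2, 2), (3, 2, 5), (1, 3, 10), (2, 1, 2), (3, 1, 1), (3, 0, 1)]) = w(2→0)=9
= 9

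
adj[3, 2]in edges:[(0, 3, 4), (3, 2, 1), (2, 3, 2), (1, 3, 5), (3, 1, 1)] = 1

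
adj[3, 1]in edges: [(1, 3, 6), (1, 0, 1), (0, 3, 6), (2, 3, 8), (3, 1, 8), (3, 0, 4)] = 8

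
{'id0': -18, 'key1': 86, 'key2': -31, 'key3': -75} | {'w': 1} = {'id0': -18, 'key1': 86, 'key2': -31, 'key3': -75, 'w': 1}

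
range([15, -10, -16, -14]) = 31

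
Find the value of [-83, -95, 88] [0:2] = [-83, -95]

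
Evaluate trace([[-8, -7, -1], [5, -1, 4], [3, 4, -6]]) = diagonal: (-8) + (-1) + (-6)
= -15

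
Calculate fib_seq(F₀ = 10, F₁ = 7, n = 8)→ [10, 7, 17, 24, 41, 65, 106, 171]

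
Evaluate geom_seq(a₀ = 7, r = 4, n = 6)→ [7, 28, 112, 448, 1792, 7168]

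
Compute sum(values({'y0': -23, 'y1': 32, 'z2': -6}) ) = (-23) + 32 + (-6)
= 3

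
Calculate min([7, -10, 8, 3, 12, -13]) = -13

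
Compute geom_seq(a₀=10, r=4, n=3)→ a_0 = 10*4^0 = 10
a_1 = 10*4^1 = 40
a_2 = 10*4^2 = 160
= [10, 40, 160]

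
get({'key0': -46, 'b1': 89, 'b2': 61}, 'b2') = 61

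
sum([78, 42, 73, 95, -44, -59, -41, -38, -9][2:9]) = slice → [73, 95, -44, -59, -41, -38, -9]
73 + 95 + (-44) + (-59) + (-41) + (-38) + (-9)
= -23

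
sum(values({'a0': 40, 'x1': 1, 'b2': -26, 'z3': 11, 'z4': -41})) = -15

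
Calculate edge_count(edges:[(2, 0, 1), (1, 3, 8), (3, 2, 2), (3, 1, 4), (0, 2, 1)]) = 5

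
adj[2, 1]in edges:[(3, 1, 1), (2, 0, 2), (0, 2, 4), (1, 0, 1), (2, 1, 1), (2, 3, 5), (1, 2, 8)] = 1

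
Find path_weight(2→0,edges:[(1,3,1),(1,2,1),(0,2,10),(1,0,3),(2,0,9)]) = 9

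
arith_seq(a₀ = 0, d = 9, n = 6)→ [0, 9, 18, 27, 36, 45]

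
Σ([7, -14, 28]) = 21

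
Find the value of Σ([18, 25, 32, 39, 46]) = 18 + 25 + 32 + 39 + 46
= 160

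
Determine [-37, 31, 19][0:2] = [-37, 31]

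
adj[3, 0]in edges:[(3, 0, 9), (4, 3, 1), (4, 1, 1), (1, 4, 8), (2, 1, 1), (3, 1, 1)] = 9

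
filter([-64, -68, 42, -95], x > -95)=[-64, -68, 42]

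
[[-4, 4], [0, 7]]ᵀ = [[-4, 0], [4, 7]]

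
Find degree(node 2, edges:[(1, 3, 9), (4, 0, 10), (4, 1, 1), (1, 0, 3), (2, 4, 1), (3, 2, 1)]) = 2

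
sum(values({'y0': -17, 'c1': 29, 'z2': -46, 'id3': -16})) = (-17) + 29 + (-46) + (-16)
= -50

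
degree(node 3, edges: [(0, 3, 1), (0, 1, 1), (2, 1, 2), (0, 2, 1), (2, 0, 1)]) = 1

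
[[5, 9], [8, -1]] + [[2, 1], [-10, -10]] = [[7, 10], [-2, -11]]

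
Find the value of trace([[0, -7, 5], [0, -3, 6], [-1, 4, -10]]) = diagonal: 0 + (-3) + (-10)
= -13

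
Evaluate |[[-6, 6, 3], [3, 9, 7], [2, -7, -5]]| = 33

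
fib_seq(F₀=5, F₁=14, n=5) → F_2 = F_1 + F_0 = 19
F_3 = F_2 + F_1 = 33
F_4 = F_3 + F_2 = 52
= [5, 14, 19, 33, 52]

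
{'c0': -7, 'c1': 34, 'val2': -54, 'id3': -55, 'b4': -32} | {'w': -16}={'c0': -7, 'c1': 34, 'val2': -54, 'id3': -55, 'b4': -32, 'w': -16}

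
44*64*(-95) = -267520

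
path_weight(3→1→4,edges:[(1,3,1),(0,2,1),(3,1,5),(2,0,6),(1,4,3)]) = w(3→1)=5 + w(1→4)=3
= 8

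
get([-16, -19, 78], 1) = -19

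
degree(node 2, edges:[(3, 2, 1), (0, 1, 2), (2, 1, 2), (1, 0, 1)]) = 2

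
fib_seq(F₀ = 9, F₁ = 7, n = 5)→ F_2 = F_1 + F_0 = 16
F_3 = F_2 + F_1 = 23
F_4 = F_3 + F_2 = 39
= [9, 7, 16, 23, 39]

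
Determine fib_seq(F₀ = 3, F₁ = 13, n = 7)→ [3, 13, 16, 29, 45, 74, 119]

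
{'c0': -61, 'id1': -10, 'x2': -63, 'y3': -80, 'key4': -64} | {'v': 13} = {'c0': -61, 'id1': -10, 'x2': -63, 'y3': -80, 'key4': -64, 'v': 13}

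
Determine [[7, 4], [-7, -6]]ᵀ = [[7, -7], [4, -6]]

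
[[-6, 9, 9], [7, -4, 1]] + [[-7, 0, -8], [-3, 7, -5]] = [[-13, 9, 1], [4, 3, -4]]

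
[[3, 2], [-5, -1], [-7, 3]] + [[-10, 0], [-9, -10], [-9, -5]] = [[-7, 2], [-14, -11], [-16, -2]]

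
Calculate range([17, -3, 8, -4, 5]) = 21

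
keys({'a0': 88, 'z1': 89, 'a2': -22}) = ['a0', 'z1', 'a2']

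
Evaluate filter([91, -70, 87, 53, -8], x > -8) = [91, 87, 53]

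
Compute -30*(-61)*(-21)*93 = -3573990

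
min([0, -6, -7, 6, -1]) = -7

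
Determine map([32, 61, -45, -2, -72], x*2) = 32*2=64, 61*2=122, -45*2=-90, -2*2=-4, -72*2=-144
= [64, 122, -90, -4, -144]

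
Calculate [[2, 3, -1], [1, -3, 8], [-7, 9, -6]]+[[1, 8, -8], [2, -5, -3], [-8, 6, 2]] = [[3, 11, -9], [3, -8, 5], [-15, 15, -4]]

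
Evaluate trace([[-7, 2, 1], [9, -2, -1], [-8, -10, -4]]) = -13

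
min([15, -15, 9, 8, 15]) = -15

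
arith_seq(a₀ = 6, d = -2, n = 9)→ [6, 4, 2, 0, -2, -4, -6, -8, -10]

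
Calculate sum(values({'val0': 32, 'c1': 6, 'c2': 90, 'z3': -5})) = 123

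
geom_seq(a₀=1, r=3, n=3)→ a_0 = 1*3^0 = 1
a_1 = 1*3^1 = 3
a_2 = 1*3^2 = 9
= [1, 3, 9]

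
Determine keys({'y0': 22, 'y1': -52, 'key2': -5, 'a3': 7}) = ['y0', 'y1', 'key2', 'a3']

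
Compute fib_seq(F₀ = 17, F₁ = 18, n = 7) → F_2 = F_1 + F_0 = 35
F_3 = F_2 + F_1 = 53
F_4 = F_3 + F_2 = 88
...
= [17, 18, 35, 53, 88, 141, 229]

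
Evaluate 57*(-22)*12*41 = -616968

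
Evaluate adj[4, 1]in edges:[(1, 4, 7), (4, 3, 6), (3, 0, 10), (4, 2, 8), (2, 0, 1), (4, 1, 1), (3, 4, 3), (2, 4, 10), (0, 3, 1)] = 1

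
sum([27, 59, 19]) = 105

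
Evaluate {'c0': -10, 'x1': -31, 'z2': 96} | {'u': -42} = {'c0': -10, 'x1': -31, 'z2': 96, 'u': -42}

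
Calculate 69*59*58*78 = 18417204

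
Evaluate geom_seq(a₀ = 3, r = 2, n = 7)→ [3, 6, 12, 24, 48, 96, 192]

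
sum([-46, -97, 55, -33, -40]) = (-46) + (-97) + 55 + (-33) + (-40)
= -161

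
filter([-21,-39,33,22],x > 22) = [33]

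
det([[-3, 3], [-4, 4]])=(-3)*(4) - (3)*(-4)
= 0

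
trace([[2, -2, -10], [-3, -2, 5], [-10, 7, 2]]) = diagonal: 2 + (-2) + 2
= 2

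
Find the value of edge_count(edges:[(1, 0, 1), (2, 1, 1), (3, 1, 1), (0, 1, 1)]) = 4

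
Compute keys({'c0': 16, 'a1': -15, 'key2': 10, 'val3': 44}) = ['c0', 'a1', 'key2', 'val3']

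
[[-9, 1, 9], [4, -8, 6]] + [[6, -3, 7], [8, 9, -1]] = [[-3, -2, 16], [12, 1, 5]]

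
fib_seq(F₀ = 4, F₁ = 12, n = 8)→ [4, 12, 16, 28, 44, 72, 116, 188]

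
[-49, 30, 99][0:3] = [-49, 30, 99]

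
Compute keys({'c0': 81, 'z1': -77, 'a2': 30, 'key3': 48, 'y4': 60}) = ['c0', 'z1', 'a2', 'key3', 'y4']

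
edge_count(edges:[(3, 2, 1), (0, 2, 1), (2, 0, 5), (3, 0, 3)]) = 4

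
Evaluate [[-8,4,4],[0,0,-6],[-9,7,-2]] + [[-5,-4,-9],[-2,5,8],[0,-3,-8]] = [[-13, 0, -5], [-2, 5, 2], [-9, 4, -10]]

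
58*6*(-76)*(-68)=1798464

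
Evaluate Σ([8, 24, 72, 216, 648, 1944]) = 2912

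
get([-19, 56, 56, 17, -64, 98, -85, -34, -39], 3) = 17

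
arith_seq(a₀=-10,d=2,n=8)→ [-10, -8, -6, -4, -2, 0, 2, 4]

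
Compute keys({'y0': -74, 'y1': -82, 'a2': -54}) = ['y0', 'y1', 'a2']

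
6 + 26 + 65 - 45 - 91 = -39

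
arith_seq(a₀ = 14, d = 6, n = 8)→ [14, 20, 26, 32, 38, 44, 50, 56]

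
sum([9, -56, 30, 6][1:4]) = -20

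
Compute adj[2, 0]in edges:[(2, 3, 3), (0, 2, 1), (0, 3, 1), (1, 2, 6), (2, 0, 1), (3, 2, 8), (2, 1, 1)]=1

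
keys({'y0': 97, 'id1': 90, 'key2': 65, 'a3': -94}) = ['y0', 'id1', 'key2', 'a3']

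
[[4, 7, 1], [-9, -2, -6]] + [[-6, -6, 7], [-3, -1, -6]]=[[-2, 1, 8], [-12, -3, -12]]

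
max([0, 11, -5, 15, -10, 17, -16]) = 17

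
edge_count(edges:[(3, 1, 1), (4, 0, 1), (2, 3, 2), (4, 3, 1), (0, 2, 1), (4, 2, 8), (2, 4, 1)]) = 7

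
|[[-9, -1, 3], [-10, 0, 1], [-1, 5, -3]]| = (1)*(-9)*det([[0, 1], [5, -3]]) + (-1)*(-1)*det([[-10, 1], [-1, -3]]) + (1)*(3)*det([[-10, 0], [-1, 5]])
= 45 + 31 + -150
= -74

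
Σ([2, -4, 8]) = 6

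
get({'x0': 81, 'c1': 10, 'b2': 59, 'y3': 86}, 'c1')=10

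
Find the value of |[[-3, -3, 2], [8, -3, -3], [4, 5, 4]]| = (1)*(-3)*det([[-3, -3], [5, 4]]) + (-1)*(-3)*det([[8, -3], [4, 4]]) + (1)*(2)*det([[8, -3], [4, 5]])
= -9 + 132 + 104
= 227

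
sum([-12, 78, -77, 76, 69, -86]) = 48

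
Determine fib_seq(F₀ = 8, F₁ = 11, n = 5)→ [8, 11, 19, 30, 49]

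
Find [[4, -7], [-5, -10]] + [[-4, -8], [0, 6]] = [[0, -15], [-5, -4]]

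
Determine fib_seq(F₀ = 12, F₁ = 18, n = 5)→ F_2 = F_1 + F_0 = 30
F_3 = F_2 + F_1 = 48
F_4 = F_3 + F_2 = 78
= [12, 18, 30, 48, 78]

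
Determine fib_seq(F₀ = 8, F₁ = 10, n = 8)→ [8, 10, 18, 28, 46, 74, 120, 194]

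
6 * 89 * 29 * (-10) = -154860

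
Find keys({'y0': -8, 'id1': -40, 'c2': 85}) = ['y0', 'id1', 'c2']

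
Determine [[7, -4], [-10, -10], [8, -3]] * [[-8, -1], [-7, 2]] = C[0][0] = (7)*(-8) + (-4)*(-7) = -28
C[0][1] = (7)*(-1) + (-4)*(2) = -15
C[1][0] = (-10)*(-8) + (-10)*(-7) = 150
C[1][1] = (-10)*(-1) + (-10)*(2) = -10
C[2][0] = (8)*(-8) + (-3)*(-7) = -43
C[2][1] = (8)*(-1) + (-3)*(2) = -14
= [[-28, -15], [150, -10], [-43, -14]]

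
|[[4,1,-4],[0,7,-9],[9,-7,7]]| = (1)*(4)*det([[7, -9], [-7, 7]]) + (-1)*(1)*det([[0, -9], [9, 7]]) + (1)*(-4)*det([[0, 7], [9, -7]])
= -56 + -81 + 252
= 115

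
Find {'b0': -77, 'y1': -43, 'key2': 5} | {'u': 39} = {'b0': -77, 'y1': -43, 'key2': 5, 'u': 39}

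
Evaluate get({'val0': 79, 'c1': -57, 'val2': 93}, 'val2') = 93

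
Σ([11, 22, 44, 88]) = 11 + 22 + 44 + 88
= 165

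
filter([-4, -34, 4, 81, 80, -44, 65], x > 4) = [81, 80, 65]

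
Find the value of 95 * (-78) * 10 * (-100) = 7410000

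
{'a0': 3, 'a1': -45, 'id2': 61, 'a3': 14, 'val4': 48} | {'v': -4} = {'a0': 3, 'a1': -45, 'id2': 61, 'a3': 14, 'val4': 48, 'v': -4}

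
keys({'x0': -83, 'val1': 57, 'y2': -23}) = ['x0', 'val1', 'y2']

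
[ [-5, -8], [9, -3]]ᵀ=[[-5, 9], [-8, -3]]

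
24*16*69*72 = 1907712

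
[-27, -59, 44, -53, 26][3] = -53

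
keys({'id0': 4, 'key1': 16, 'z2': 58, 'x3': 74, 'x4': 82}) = ['id0', 'key1', 'z2', 'x3', 'x4']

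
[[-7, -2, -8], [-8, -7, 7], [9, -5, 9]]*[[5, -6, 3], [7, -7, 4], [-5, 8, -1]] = C[0][0] = (-7)*(5) + (-2)*(7) + (-8)*(-5) = -9
C[0][1] = (-7)*(-6) + (-2)*(-7) + (-8)*(8) = -8
C[0][2] = (-7)*(3) + (-2)*(4) + (-8)*(-1) = -21
C[1][0] = (-8)*(5) + (-7)*(7) + (7)*(-5) = -124
C[1][1] = (-8)*(-6) + (-7)*(-7) + (7)*(8) = 153
C[1][2] = (-8)*(3) + (-7)*(4) + (7)*(-1) = -59
... (3 more cells)
= [[-9, -8, -21], [-124, 153, -59], [-35, 53, -2]]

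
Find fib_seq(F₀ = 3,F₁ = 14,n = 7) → F_2 = F_1 + F_0 = 17
F_3 = F_2 + F_1 = 31
F_4 = F_3 + F_2 = 48
...
= [3, 14, 17, 31, 48, 79, 127]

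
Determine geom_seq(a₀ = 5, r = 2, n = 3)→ [5, 10, 20]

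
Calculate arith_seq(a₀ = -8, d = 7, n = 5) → a_0 = -8 + 0*7 = -8
a_1 = -8 + 1*7 = -1
a_2 = -8 + 2*7 = 6
...
= [-8, -1, 6, 13, 20]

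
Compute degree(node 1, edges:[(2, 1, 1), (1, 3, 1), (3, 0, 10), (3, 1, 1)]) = incident: (2,1), (1,3), (3,1)
= 3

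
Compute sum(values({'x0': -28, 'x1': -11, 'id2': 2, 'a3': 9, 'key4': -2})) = -30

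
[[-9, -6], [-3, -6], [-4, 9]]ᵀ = [[-9, -3, -4], [-6, -6, 9]]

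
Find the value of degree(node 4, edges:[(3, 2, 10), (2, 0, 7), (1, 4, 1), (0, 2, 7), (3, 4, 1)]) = 2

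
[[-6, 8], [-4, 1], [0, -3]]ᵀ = [[-6, -4, 0], [8, 1, -3]]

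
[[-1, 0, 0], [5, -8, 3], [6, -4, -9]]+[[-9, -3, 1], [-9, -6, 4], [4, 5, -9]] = [[-10, -3, 1], [-4, -14, 7], [10, 1, -18]]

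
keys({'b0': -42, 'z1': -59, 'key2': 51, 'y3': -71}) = ['b0', 'z1', 'key2', 'y3']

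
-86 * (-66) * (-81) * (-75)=34481700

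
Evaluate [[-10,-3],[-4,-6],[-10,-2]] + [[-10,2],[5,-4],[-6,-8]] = [[-20, -1], [1, -10], [-16, -10]]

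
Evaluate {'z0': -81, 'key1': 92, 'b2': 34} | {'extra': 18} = {'z0': -81, 'key1': 92, 'b2': 34, 'extra': 18}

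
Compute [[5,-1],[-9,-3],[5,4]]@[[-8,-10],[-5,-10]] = [[-35, -40], [87, 120], [-60, -90]]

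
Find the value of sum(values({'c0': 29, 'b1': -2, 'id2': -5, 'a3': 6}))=28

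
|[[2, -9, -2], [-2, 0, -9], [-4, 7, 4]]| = (1)*(2)*det([[0, -9], [7, 4]]) + (-1)*(-9)*det([[-2, -9], [-4, 4]]) + (1)*(-2)*det([[-2, 0], [-4, 7]])
= 126 + -396 + 28
= -242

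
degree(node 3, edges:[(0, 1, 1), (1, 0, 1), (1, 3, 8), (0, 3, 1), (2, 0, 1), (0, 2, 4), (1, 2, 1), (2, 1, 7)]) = incident: (1,3), (0,3)
= 2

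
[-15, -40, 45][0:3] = [-15, -40, 45]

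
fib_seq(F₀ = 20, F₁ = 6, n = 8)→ F_2 = F_1 + F_0 = 26
F_3 = F_2 + F_1 = 32
F_4 = F_3 + F_2 = 58
...
= [20, 6, 26, 32, 58, 90, 148, 238]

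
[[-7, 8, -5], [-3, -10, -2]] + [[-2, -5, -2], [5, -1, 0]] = [[-9, 3, -7], [2, -11, -2]]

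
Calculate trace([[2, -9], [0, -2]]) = 0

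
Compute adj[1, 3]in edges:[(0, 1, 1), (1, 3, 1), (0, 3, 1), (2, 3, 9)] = 1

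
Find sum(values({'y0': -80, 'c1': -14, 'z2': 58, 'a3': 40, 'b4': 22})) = 26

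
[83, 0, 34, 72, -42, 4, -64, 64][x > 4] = keep x where x > 4: 83✓, 0✗, 34✓, 72✓, -42✗, 4✗, -64✗, 64✓
= [83, 34, 72, 64]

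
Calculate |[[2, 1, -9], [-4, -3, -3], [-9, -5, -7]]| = 74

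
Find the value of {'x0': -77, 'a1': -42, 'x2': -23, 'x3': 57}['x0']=-77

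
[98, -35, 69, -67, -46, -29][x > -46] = [98, -35, 69, -29]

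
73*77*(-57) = -320397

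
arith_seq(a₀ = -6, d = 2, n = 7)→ a_0 = -6 + 0*2 = -6
a_1 = -6 + 1*2 = -4
a_2 = -6 + 2*2 = -2
...
= [-6, -4, -2, 0, 2, 4, 6]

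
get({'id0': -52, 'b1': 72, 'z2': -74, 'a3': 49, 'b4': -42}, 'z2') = -74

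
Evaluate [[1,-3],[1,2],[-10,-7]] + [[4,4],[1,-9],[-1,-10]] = [[5, 1], [2, -7], [-11, -17]]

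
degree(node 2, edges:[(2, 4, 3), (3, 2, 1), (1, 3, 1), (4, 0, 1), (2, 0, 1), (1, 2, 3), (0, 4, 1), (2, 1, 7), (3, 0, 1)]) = 5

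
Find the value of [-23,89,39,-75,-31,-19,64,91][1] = 89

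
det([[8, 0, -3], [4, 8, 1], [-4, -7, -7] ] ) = -404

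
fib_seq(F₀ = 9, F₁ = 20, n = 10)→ [9, 20, 29, 49, 78, 127, 205, 332, 537, 869]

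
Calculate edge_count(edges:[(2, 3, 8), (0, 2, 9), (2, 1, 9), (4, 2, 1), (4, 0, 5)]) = 5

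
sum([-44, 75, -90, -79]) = (-44) + 75 + (-90) + (-79)
= -138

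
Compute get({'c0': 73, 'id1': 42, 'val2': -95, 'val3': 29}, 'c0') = 73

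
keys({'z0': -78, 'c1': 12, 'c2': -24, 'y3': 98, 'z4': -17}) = ['z0', 'c1', 'c2', 'y3', 'z4']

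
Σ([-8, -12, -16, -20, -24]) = -80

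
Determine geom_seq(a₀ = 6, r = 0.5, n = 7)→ [6.0, 3.0, 1.5, 0.75, 0.375, 0.1875, 0.09375]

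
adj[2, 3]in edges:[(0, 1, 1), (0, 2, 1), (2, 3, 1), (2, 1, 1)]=1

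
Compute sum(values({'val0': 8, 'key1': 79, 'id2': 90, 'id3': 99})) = 276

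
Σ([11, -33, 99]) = 11 + -33 + 99
= 77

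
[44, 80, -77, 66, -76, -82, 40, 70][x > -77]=keep x where x > -77: 44✓, 80✓, -77✗, 66✓, -76✓, -82✗, 40✓, 70✓
= [44, 80, 66, -76, 40, 70]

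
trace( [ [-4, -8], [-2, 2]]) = diagonal: (-4) + 2
= -2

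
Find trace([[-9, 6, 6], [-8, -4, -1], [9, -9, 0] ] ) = diagonal: (-9) + (-4) + 0
= -13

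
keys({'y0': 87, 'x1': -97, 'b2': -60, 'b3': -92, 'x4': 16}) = ['y0', 'x1', 'b2', 'b3', 'x4']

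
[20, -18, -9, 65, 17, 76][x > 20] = keep x where x > 20: 20✗, -18✗, -9✗, 65✓, 17✗, 76✓
= [65, 76]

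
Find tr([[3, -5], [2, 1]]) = diagonal: 3 + 1
= 4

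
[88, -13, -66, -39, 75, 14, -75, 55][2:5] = [-66, -39, 75]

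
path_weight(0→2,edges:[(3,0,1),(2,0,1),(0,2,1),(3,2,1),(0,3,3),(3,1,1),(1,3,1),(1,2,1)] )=w(0→2)=1
= 1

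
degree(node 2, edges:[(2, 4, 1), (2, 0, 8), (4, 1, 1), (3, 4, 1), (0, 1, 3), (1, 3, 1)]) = 2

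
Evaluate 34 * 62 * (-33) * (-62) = 4312968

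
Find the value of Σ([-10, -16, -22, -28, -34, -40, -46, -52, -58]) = -306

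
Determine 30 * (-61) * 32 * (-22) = 1288320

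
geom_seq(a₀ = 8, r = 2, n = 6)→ [8, 16, 32, 64, 128, 256]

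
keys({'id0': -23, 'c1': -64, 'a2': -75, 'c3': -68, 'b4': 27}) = ['id0', 'c1', 'a2', 'c3', 'b4']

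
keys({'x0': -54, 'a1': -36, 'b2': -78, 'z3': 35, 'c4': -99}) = ['x0', 'a1', 'b2', 'z3', 'c4']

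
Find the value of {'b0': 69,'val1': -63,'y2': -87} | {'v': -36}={'b0': 69, 'val1': -63, 'y2': -87, 'v': -36}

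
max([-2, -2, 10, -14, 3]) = 10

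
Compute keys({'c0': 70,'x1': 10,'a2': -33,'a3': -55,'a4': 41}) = ['c0', 'x1', 'a2', 'a3', 'a4']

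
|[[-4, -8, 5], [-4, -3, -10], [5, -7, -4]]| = (1)*(-4)*det([[-3, -10], [-7, -4]]) + (-1)*(-8)*det([[-4, -10], [5, -4]]) + (1)*(5)*det([[-4, -3], [5, -7]])
= 232 + 528 + 215
= 975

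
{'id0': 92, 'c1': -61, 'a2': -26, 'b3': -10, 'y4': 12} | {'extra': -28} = {'id0': 92, 'c1': -61, 'a2': -26, 'b3': -10, 'y4': 12, 'extra': -28}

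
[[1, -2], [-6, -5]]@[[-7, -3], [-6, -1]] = [[5, -1], [72, 23]]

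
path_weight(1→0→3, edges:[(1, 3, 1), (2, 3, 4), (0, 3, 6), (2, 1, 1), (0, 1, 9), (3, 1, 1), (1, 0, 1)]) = 7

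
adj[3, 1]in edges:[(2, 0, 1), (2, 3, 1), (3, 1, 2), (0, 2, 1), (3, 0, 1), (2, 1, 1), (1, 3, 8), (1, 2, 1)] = 2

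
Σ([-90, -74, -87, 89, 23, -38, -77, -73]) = (-90) + (-74) + (-87) + 89 + 23 + (-38) + (-77) + (-73)
= -327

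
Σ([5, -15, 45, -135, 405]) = 5 + -15 + 45 + -135 + 405
= 305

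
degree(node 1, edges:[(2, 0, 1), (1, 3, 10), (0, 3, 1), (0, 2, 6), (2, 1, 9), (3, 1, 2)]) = 3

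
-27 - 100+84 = -43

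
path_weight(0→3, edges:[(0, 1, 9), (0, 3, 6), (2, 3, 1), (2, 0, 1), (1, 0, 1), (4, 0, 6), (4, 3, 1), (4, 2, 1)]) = 6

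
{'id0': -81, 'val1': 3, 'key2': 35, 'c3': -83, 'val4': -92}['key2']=35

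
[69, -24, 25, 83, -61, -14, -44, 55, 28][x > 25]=keep x where x > 25: 69✓, -24✗, 25✗, 83✓, -61✗, -14✗, -44✗, 55✓, 28✓
= [69, 83, 55, 28]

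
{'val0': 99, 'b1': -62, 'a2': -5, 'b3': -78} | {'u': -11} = {'val0': 99, 'b1': -62, 'a2': -5, 'b3': -78, 'u': -11}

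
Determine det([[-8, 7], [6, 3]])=(-8)*(3) - (7)*(6)
= -66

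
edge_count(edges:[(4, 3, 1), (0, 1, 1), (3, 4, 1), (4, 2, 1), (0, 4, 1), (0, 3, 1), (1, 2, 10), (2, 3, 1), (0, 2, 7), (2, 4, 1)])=10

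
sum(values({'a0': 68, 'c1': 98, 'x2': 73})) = 239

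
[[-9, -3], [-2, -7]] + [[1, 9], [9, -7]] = [[-8, 6], [7, -14]]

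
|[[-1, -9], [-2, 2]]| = (-1)*(2) - (-9)*(-2)
= -20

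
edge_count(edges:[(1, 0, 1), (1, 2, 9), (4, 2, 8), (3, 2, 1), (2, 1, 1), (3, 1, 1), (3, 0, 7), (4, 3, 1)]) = 8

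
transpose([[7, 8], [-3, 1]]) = [[7, -3], [8, 1]]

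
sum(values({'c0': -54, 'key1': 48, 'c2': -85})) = (-54) + 48 + (-85)
= -91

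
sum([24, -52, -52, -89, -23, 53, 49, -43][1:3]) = slice → [-52, -52]
(-52) + (-52)
= -104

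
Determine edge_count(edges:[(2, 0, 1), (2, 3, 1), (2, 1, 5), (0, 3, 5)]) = 4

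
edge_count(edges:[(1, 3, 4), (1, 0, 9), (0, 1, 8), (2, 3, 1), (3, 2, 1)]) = 5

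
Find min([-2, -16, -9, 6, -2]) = -16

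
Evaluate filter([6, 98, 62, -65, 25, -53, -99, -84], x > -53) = [6, 98, 62, 25]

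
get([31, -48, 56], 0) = 31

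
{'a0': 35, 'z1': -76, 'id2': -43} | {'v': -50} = {'a0': 35, 'z1': -76, 'id2': -43, 'v': -50}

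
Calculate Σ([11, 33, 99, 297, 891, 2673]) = 4004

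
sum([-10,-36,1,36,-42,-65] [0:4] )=slice → [-10, -36, 1, 36]
(-10) + (-36) + 1 + 36
= -9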